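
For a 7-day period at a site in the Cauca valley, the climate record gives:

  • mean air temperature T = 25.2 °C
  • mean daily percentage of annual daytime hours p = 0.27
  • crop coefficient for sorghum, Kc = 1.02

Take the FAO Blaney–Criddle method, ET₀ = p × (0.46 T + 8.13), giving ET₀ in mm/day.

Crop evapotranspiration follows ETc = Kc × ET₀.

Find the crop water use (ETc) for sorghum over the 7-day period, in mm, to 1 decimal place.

ET₀ = 0.27 × (0.46 × 25.2 + 8.13) = 0.27 × 19.722 = 5.3249 mm/d
ETc = Kc × ET₀ = 1.02 × 5.3249 = 5.4314 mm/d
Over 7 days: 5.4314 × 7 = 38.020 mm

38.0 mm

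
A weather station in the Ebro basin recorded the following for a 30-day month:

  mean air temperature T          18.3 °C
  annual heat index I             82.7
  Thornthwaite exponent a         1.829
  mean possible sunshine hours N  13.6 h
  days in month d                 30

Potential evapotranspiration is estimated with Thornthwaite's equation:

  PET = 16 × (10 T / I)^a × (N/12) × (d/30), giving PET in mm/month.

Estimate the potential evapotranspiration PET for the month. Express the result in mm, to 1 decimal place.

77.5 mm

10T/I = 10 × 18.3 / 82.7 = 2.2128
(10T/I)^a = 2.2128^1.829 = 4.2746
Uncorrected PET = 16 × 4.2746 = 68.394 mm
Correction = (N/12)(d/30) = (13.6/12)(30/30) = 1.1333
PET = 68.394 × 1.1333 = 77.511 mm/month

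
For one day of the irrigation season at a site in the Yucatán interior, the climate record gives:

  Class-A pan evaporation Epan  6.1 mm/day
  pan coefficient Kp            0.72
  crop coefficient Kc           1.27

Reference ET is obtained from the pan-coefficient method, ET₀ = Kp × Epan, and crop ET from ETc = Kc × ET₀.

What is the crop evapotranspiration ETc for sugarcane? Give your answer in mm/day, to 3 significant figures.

5.58 mm/day

ET₀ = 0.72 × 6.1 = 4.3920 mm/d
ETc = Kc × ET₀ = 1.27 × 4.3920 = 5.5778 mm/d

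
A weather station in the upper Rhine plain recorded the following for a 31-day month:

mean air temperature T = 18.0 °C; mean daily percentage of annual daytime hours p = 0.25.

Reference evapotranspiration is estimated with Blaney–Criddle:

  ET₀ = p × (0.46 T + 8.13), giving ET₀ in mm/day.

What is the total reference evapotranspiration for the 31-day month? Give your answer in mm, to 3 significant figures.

ET₀ = 0.25 × (0.46 × 18.0 + 8.13) = 0.25 × 16.410 = 4.1025 mm/d
Monthly total = 4.1025 × 31 = 127.178 mm

127 mm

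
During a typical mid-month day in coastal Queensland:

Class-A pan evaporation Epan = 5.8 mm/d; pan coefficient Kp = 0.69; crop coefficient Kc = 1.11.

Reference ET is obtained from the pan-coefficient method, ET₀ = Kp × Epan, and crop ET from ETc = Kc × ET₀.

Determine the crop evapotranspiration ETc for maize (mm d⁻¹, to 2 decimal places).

ET₀ = 0.69 × 5.8 = 4.0020 mm/d
ETc = Kc × ET₀ = 1.11 × 4.0020 = 4.4422 mm/d

4.44 mm d⁻¹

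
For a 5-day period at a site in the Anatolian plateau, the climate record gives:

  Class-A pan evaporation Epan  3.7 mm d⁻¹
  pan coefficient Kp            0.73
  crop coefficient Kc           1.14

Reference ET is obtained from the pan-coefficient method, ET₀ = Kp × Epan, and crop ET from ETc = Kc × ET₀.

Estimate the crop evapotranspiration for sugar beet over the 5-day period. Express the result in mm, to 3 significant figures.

ET₀ = 0.73 × 3.7 = 2.7010 mm/d
ETc = Kc × ET₀ = 1.14 × 2.7010 = 3.0791 mm/d
Over 5 days: 3.0791 × 5 = 15.396 mm

15.4 mm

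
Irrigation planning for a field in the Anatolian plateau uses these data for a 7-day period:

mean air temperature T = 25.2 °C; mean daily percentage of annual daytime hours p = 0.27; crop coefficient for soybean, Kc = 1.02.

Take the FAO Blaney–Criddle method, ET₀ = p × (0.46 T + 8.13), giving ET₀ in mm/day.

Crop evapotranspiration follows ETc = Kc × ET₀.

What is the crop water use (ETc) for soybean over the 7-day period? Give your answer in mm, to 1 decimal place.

38.0 mm

ET₀ = 0.27 × (0.46 × 25.2 + 8.13) = 0.27 × 19.722 = 5.3249 mm/d
ETc = Kc × ET₀ = 1.02 × 5.3249 = 5.4314 mm/d
Over 7 days: 5.4314 × 7 = 38.020 mm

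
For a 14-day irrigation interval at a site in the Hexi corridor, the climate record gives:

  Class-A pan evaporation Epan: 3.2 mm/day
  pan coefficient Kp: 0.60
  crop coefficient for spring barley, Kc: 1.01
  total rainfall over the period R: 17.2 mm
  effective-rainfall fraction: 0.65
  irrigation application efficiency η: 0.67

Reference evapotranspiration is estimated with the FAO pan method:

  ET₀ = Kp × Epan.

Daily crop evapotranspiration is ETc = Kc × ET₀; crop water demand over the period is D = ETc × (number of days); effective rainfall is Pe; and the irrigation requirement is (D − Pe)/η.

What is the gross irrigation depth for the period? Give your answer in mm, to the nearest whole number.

24 mm

ET₀ = 0.60 × 3.2 = 1.9200 mm/d
ETc = Kc × ET₀ = 1.01 × 1.9200 = 1.9392 mm/d
Crop demand D = ETc × 14 d = 1.9392 × 14 = 27.149 mm
Pe = 0.65 × 17.2 = 11.180 mm
D − Pe = 27.149 − 11.180 = 15.969 mm
Gross irrigation = 15.969 / 0.67 = 23.834 mm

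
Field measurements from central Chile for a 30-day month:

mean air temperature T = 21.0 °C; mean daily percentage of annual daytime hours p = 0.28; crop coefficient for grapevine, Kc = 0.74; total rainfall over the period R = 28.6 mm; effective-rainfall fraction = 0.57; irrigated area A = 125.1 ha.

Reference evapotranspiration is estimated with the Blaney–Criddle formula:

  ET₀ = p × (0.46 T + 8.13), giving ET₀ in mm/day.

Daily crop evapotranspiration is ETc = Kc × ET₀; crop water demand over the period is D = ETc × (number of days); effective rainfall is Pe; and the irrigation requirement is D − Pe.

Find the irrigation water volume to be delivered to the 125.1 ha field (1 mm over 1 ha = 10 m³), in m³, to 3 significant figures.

118000 m³

ET₀ = 0.28 × (0.46 × 21.0 + 8.13) = 0.28 × 17.790 = 4.9812 mm/d
ETc = Kc × ET₀ = 0.74 × 4.9812 = 3.6861 mm/d
Crop demand D = ETc × 30 d = 3.6861 × 30 = 110.583 mm
Pe = 0.57 × 28.6 = 16.302 mm
D − Pe = 110.583 − 16.302 = 94.281 mm
Volume = 94.281 mm × 125.1 ha × 10 = 117945.5 m³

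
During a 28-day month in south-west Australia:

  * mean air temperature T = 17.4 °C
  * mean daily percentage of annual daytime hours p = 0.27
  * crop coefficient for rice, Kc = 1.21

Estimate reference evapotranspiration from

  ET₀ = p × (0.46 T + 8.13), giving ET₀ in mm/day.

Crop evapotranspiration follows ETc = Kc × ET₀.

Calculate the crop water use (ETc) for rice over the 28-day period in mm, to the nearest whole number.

ET₀ = 0.27 × (0.46 × 17.4 + 8.13) = 0.27 × 16.134 = 4.3562 mm/d
ETc = Kc × ET₀ = 1.21 × 4.3562 = 5.2710 mm/d
Over 28 days: 5.2710 × 28 = 147.588 mm

148 mm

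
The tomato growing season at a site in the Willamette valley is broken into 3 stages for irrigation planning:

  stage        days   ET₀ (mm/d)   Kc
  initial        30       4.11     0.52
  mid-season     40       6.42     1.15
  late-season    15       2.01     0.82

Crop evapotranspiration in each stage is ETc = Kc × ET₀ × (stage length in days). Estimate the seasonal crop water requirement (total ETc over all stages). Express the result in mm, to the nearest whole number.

initial: 0.52 × 4.11 × 30 = 64.12 mm
mid-season: 1.15 × 6.42 × 40 = 295.32 mm
late-season: 0.82 × 2.01 × 15 = 24.72 mm
Seasonal total = 384.16 mm

384 mm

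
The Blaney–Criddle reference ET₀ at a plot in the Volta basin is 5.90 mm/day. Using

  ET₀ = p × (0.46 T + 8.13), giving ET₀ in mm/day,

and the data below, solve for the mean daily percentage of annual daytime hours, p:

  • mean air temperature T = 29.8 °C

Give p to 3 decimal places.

0.270

p = ET₀ / (0.46 T + 8.13) = 5.90 / (0.46 × 29.8 + 8.13) = 5.90 / 21.838 = 0.2702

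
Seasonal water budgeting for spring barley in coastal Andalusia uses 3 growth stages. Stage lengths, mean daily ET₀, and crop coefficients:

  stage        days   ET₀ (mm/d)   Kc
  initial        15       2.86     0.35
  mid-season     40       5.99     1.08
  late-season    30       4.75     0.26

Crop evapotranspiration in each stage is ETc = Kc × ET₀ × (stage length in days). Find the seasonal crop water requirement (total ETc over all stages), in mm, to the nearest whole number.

311 mm

initial: 0.35 × 2.86 × 15 = 15.02 mm
mid-season: 1.08 × 5.99 × 40 = 258.77 mm
late-season: 0.26 × 4.75 × 30 = 37.05 mm
Seasonal total = 310.84 mm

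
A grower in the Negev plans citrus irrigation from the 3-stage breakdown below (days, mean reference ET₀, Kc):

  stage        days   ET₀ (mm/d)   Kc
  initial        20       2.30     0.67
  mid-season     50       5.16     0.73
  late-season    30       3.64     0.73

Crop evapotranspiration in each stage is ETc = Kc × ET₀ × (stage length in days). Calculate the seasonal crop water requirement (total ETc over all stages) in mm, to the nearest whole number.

299 mm

initial: 0.67 × 2.30 × 20 = 30.82 mm
mid-season: 0.73 × 5.16 × 50 = 188.34 mm
late-season: 0.73 × 3.64 × 30 = 79.72 mm
Seasonal total = 298.88 mm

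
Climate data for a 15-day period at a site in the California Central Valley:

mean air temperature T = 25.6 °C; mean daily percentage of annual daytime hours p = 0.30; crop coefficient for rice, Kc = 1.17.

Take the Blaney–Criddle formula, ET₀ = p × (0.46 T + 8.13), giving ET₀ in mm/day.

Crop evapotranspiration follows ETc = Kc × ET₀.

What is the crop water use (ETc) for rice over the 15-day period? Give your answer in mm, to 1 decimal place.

104.8 mm

ET₀ = 0.30 × (0.46 × 25.6 + 8.13) = 0.30 × 19.906 = 5.9718 mm/d
ETc = Kc × ET₀ = 1.17 × 5.9718 = 6.9870 mm/d
Over 15 days: 6.9870 × 15 = 104.805 mm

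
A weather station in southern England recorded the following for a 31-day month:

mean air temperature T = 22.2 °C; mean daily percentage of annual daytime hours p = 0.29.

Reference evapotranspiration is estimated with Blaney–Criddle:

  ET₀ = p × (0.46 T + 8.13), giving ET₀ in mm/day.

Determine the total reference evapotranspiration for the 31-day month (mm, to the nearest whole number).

ET₀ = 0.29 × (0.46 × 22.2 + 8.13) = 0.29 × 18.342 = 5.3192 mm/d
Monthly total = 5.3192 × 31 = 164.895 mm

165 mm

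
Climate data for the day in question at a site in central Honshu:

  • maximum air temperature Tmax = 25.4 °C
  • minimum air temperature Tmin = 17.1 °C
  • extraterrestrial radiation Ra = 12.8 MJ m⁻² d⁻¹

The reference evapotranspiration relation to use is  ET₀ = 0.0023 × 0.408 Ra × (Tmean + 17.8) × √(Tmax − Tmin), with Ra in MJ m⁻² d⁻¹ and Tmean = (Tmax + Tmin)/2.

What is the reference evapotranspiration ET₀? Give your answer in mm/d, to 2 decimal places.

Tmean = (25.4 + 17.1)/2 = 21.25 °C
0.408 Ra = 0.408 × 12.8 = 5.2224 mm/d equivalent
ET₀ = 0.0023 × 5.2224 × (21.25 + 17.8) × √8.3 = 0.0023 × 5.2224 × 39.05 × 2.8810 = 1.3513 mm/d

1.35 mm/d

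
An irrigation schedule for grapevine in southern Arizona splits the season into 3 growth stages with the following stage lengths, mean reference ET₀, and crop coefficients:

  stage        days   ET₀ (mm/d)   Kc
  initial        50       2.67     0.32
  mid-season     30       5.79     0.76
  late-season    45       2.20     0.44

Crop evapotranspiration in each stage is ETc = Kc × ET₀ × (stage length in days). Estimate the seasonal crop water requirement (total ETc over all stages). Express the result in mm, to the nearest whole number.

initial: 0.32 × 2.67 × 50 = 42.72 mm
mid-season: 0.76 × 5.79 × 30 = 132.01 mm
late-season: 0.44 × 2.20 × 45 = 43.56 mm
Seasonal total = 218.29 mm

218 mm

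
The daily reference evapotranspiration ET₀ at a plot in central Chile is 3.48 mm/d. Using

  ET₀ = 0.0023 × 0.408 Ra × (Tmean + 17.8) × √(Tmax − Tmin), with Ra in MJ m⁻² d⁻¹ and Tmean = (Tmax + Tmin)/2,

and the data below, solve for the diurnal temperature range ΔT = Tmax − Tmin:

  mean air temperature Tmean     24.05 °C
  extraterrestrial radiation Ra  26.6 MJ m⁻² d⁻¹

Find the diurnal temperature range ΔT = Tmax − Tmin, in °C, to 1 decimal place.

√ΔT = ET₀ / [0.0023 × 0.408 × Ra × (Tmean+17.8)] = 3.48 / (0.0023 × 10.8528 × 41.85) = 3.3313
ΔT = 3.3313² = 11.098 °C

11.1 °C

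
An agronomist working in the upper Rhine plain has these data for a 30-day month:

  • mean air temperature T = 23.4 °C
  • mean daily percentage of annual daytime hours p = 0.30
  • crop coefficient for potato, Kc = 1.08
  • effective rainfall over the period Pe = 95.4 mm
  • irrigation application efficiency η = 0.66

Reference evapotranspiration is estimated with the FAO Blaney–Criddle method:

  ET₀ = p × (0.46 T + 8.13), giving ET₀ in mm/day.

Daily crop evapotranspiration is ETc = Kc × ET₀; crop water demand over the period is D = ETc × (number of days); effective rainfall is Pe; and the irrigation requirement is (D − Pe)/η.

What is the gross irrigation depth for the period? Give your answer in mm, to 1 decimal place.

ET₀ = 0.30 × (0.46 × 23.4 + 8.13) = 0.30 × 18.894 = 5.6682 mm/d
ETc = Kc × ET₀ = 1.08 × 5.6682 = 6.1217 mm/d
Crop demand D = ETc × 30 d = 6.1217 × 30 = 183.651 mm
D − Pe = 183.651 − 95.4 = 88.251 mm
Gross irrigation = 88.251 / 0.66 = 133.714 mm

133.7 mm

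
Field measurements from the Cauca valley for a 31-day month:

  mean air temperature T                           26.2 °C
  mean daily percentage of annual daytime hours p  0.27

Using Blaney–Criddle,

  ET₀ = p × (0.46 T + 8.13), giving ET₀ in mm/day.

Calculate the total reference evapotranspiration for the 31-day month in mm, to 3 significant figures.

169 mm

ET₀ = 0.27 × (0.46 × 26.2 + 8.13) = 0.27 × 20.182 = 5.4491 mm/d
Monthly total = 5.4491 × 31 = 168.922 mm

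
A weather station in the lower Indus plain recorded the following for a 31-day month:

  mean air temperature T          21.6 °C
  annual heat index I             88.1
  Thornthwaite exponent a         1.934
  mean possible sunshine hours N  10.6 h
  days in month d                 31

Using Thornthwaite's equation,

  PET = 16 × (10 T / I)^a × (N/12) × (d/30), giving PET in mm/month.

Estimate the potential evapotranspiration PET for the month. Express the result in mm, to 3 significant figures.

10T/I = 10 × 21.6 / 88.1 = 2.4518
(10T/I)^a = 2.4518^1.934 = 5.6658
Uncorrected PET = 16 × 5.6658 = 90.653 mm
Correction = (N/12)(d/30) = (10.6/12)(31/30) = 0.9128
PET = 90.653 × 0.9128 = 82.748 mm/month

82.7 mm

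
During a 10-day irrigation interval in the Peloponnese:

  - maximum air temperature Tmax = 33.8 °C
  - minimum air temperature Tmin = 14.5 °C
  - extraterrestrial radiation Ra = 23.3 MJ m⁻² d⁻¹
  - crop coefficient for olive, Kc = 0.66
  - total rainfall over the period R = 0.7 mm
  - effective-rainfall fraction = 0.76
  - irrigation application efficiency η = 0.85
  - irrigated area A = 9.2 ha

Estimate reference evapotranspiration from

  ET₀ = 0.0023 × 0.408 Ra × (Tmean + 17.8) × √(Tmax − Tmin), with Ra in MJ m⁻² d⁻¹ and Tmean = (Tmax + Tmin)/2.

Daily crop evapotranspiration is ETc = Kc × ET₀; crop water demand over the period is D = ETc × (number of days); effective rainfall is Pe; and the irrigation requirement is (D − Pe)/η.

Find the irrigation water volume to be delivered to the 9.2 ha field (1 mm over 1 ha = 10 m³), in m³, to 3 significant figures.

2820 m³

Tmean = (33.8 + 14.5)/2 = 24.15 °C
0.408 Ra = 0.408 × 23.3 = 9.5064 mm/d equivalent
ET₀ = 0.0023 × 9.5064 × (24.15 + 17.8) × √19.3 = 0.0023 × 9.5064 × 41.95 × 4.3932 = 4.0296 mm/d
ETc = Kc × ET₀ = 0.66 × 4.0296 = 2.6595 mm/d
Crop demand D = ETc × 10 d = 2.6595 × 10 = 26.595 mm
Pe = 0.76 × 0.7 = 0.532 mm
D − Pe = 26.595 − 0.532 = 26.063 mm
Gross irrigation = 26.063 / 0.85 = 30.662 mm
Volume = 30.662 mm × 9.2 ha × 10 = 2820.9 m³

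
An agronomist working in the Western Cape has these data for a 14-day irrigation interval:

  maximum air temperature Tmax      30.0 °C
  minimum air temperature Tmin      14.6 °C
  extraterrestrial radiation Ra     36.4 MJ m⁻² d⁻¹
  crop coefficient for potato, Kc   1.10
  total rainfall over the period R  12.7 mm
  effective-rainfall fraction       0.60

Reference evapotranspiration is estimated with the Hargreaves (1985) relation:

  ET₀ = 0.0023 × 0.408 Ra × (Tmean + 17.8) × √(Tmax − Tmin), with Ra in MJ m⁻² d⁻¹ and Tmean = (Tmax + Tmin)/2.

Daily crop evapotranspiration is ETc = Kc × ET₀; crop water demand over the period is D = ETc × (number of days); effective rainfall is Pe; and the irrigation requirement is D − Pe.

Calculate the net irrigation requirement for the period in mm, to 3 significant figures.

Tmean = (30.0 + 14.6)/2 = 22.30 °C
0.408 Ra = 0.408 × 36.4 = 14.8512 mm/d equivalent
ET₀ = 0.0023 × 14.8512 × (22.30 + 17.8) × √15.4 = 0.0023 × 14.8512 × 40.10 × 3.9243 = 5.3752 mm/d
ETc = Kc × ET₀ = 1.10 × 5.3752 = 5.9127 mm/d
Crop demand D = ETc × 14 d = 5.9127 × 14 = 82.778 mm
Pe = 0.60 × 12.7 = 7.620 mm
D − Pe = 82.778 − 7.620 = 75.158 mm

75.2 mm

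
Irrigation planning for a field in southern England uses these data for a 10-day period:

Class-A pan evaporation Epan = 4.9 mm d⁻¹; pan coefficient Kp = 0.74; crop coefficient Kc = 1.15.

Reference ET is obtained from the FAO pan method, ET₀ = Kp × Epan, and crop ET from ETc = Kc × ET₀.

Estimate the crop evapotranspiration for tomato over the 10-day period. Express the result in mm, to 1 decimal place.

ET₀ = 0.74 × 4.9 = 3.6260 mm/d
ETc = Kc × ET₀ = 1.15 × 3.6260 = 4.1699 mm/d
Over 10 days: 4.1699 × 10 = 41.699 mm

41.7 mm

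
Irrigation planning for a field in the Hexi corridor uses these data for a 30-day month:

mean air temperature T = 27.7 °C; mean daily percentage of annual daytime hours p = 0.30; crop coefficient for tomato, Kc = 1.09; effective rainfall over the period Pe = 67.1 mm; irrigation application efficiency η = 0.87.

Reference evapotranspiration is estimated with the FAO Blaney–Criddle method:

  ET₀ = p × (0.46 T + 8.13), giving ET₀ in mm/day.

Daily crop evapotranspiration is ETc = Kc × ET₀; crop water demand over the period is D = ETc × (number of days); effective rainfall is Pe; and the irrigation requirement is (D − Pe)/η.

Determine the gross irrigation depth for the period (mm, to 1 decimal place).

158.2 mm

ET₀ = 0.30 × (0.46 × 27.7 + 8.13) = 0.30 × 20.872 = 6.2616 mm/d
ETc = Kc × ET₀ = 1.09 × 6.2616 = 6.8251 mm/d
Crop demand D = ETc × 30 d = 6.8251 × 30 = 204.753 mm
D − Pe = 204.753 − 67.1 = 137.653 mm
Gross irrigation = 137.653 / 0.87 = 158.222 mm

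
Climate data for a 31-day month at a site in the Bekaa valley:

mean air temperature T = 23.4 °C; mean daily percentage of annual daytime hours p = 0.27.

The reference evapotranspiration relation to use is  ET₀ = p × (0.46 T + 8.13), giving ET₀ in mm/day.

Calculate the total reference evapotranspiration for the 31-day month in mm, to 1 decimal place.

158.1 mm

ET₀ = 0.27 × (0.46 × 23.4 + 8.13) = 0.27 × 18.894 = 5.1014 mm/d
Monthly total = 5.1014 × 31 = 158.143 mm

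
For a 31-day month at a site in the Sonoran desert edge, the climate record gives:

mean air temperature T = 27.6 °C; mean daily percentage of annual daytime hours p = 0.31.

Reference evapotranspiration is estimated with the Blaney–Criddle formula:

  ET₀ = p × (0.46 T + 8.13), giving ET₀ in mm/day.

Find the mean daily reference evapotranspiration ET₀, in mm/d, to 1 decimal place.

6.5 mm/d

ET₀ = 0.31 × (0.46 × 27.6 + 8.13) = 0.31 × 20.826 = 6.4561 mm/d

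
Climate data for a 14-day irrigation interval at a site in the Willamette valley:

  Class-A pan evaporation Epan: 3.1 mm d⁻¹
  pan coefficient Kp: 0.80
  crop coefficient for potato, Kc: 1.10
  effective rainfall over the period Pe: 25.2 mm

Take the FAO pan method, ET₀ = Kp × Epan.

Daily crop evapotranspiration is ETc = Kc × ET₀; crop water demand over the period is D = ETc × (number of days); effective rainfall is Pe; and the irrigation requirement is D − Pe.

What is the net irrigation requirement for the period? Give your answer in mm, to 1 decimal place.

ET₀ = 0.80 × 3.1 = 2.4800 mm/d
ETc = Kc × ET₀ = 1.10 × 2.4800 = 2.7280 mm/d
Crop demand D = ETc × 14 d = 2.7280 × 14 = 38.192 mm
D − Pe = 38.192 − 25.2 = 12.992 mm

13.0 mm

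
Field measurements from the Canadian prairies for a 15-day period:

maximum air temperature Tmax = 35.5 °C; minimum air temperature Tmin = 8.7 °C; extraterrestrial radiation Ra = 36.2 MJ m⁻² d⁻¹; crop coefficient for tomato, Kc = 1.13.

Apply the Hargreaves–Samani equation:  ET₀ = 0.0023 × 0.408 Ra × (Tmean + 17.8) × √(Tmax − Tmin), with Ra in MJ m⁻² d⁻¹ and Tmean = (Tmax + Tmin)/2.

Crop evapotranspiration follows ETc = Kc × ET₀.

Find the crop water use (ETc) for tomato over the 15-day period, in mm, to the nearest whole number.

119 mm

Tmean = (35.5 + 8.7)/2 = 22.10 °C
0.408 Ra = 0.408 × 36.2 = 14.7696 mm/d equivalent
ET₀ = 0.0023 × 14.7696 × (22.10 + 17.8) × √26.8 = 0.0023 × 14.7696 × 39.90 × 5.1769 = 7.0168 mm/d
ETc = Kc × ET₀ = 1.13 × 7.0168 = 7.9290 mm/d
Over 15 days: 7.9290 × 15 = 118.935 mm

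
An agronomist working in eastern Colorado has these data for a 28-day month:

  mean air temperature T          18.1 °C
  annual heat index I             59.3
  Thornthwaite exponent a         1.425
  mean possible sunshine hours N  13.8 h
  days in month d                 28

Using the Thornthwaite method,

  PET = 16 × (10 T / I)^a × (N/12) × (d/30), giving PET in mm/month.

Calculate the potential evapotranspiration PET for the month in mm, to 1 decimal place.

10T/I = 10 × 18.1 / 59.3 = 3.0523
(10T/I)^a = 3.0523^1.425 = 4.9045
Uncorrected PET = 16 × 4.9045 = 78.472 mm
Correction = (N/12)(d/30) = (13.8/12)(28/30) = 1.0733
PET = 78.472 × 1.0733 = 84.224 mm/month

84.2 mm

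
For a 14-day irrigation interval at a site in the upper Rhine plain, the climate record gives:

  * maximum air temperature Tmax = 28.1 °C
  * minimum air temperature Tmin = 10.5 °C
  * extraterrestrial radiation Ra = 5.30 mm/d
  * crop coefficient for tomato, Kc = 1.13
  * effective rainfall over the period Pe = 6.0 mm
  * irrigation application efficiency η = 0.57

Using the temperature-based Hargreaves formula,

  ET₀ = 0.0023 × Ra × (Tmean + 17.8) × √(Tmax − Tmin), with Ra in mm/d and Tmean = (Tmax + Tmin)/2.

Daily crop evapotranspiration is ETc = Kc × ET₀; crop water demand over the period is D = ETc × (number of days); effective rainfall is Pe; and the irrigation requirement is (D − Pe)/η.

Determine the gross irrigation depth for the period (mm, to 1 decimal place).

Tmean = (28.1 + 10.5)/2 = 19.30 °C
ET₀ = 0.0023 × 5.30 × (19.30 + 17.8) × √17.6 = 0.0023 × 5.30 × 37.10 × 4.1952 = 1.8973 mm/d
ETc = Kc × ET₀ = 1.13 × 1.8973 = 2.1439 mm/d
Crop demand D = ETc × 14 d = 2.1439 × 14 = 30.015 mm
D − Pe = 30.015 − 6.0 = 24.015 mm
Gross irrigation = 24.015 / 0.57 = 42.132 mm

42.1 mm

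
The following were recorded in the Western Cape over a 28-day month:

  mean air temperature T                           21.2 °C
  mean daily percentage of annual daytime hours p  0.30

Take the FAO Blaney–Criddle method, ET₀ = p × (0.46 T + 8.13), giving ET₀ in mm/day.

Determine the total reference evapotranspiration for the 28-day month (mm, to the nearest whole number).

ET₀ = 0.30 × (0.46 × 21.2 + 8.13) = 0.30 × 17.882 = 5.3646 mm/d
Monthly total = 5.3646 × 28 = 150.209 mm

150 mm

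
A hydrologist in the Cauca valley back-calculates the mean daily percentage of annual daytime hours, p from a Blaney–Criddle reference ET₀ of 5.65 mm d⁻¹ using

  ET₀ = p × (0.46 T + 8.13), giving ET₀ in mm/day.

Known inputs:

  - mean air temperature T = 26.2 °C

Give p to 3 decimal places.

0.280

p = ET₀ / (0.46 T + 8.13) = 5.65 / (0.46 × 26.2 + 8.13) = 5.65 / 20.182 = 0.2800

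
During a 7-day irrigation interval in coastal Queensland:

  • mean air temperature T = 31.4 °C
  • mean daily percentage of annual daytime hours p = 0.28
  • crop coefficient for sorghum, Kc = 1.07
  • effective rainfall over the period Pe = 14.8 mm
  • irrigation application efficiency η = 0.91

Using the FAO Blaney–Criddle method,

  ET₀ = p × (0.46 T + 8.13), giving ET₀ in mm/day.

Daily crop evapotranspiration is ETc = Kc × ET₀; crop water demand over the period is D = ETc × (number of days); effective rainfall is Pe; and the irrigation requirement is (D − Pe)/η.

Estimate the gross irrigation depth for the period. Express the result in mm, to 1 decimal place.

ET₀ = 0.28 × (0.46 × 31.4 + 8.13) = 0.28 × 22.574 = 6.3207 mm/d
ETc = Kc × ET₀ = 1.07 × 6.3207 = 6.7631 mm/d
Crop demand D = ETc × 7 d = 6.7631 × 7 = 47.342 mm
D − Pe = 47.342 − 14.8 = 32.542 mm
Gross irrigation = 32.542 / 0.91 = 35.760 mm

35.8 mm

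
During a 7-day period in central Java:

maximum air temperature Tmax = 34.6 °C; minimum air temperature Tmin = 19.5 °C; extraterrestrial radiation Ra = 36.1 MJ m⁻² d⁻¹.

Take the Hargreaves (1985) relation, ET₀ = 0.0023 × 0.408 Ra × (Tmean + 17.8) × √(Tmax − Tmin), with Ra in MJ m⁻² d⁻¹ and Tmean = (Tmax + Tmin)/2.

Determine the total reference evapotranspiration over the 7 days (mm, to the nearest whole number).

41 mm

Tmean = (34.6 + 19.5)/2 = 27.05 °C
0.408 Ra = 0.408 × 36.1 = 14.7288 mm/d equivalent
ET₀ = 0.0023 × 14.7288 × (27.05 + 17.8) × √15.1 = 0.0023 × 14.7288 × 44.85 × 3.8859 = 5.9040 mm/d
Over 7 days: 5.9040 × 7 = 41.328 mm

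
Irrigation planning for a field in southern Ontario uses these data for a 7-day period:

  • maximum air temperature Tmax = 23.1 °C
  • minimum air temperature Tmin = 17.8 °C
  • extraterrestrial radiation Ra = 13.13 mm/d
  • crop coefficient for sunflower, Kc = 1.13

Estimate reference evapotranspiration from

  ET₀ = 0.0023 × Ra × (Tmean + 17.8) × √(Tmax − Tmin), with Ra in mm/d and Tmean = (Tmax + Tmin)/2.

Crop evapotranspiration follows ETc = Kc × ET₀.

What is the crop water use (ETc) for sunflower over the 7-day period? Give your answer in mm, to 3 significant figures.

21.0 mm

Tmean = (23.1 + 17.8)/2 = 20.45 °C
ET₀ = 0.0023 × 13.13 × (20.45 + 17.8) × √5.3 = 0.0023 × 13.13 × 38.25 × 2.3022 = 2.6593 mm/d
ETc = Kc × ET₀ = 1.13 × 2.6593 = 3.0050 mm/d
Over 7 days: 3.0050 × 7 = 21.035 mm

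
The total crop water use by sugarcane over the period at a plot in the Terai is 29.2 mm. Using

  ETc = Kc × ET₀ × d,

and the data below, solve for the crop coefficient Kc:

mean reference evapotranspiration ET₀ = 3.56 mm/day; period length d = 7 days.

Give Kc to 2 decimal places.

ETc = Kc × ET₀ × d  ⇒  Kc = ETc / (ET₀ × d)
Kc = 29.2 / (3.56 × 7) = 29.2 / 24.92 = 1.1717

1.17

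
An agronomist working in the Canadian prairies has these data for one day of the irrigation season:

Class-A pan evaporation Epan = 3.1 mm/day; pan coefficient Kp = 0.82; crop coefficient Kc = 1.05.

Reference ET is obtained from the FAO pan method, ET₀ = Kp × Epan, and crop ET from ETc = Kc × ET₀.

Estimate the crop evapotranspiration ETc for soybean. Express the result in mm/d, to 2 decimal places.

2.67 mm/d

ET₀ = 0.82 × 3.1 = 2.5420 mm/d
ETc = Kc × ET₀ = 1.05 × 2.5420 = 2.6691 mm/d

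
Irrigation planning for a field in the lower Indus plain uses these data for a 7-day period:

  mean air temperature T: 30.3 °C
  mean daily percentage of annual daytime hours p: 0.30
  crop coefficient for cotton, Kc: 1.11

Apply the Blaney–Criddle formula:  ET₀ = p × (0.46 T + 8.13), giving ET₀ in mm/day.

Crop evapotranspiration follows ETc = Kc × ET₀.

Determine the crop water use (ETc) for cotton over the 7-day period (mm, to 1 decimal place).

ET₀ = 0.30 × (0.46 × 30.3 + 8.13) = 0.30 × 22.068 = 6.6204 mm/d
ETc = Kc × ET₀ = 1.11 × 6.6204 = 7.3486 mm/d
Over 7 days: 7.3486 × 7 = 51.440 mm

51.4 mm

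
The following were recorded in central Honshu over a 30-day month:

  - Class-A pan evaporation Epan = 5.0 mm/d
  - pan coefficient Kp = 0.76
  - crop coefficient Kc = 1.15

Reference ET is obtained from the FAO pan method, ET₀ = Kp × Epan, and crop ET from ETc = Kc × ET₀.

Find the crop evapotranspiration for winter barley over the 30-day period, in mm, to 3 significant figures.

131 mm

ET₀ = 0.76 × 5.0 = 3.8000 mm/d
ETc = Kc × ET₀ = 1.15 × 3.8000 = 4.3700 mm/d
Over 30 days: 4.3700 × 30 = 131.100 mm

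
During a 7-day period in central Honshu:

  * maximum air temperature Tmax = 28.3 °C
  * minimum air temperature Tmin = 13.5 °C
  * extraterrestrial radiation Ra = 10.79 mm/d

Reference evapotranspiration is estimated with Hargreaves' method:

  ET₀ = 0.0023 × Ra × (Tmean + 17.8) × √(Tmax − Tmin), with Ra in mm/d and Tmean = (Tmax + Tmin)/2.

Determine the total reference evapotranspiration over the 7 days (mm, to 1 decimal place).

25.9 mm

Tmean = (28.3 + 13.5)/2 = 20.90 °C
ET₀ = 0.0023 × 10.79 × (20.90 + 17.8) × √14.8 = 0.0023 × 10.79 × 38.70 × 3.8471 = 3.6948 mm/d
Over 7 days: 3.6948 × 7 = 25.864 mm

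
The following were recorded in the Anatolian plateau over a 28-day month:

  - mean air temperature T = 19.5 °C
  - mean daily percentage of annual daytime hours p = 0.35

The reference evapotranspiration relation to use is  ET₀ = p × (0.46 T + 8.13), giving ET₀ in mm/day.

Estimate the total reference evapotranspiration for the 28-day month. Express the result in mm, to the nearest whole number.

ET₀ = 0.35 × (0.46 × 19.5 + 8.13) = 0.35 × 17.100 = 5.9850 mm/d
Monthly total = 5.9850 × 28 = 167.580 mm

168 mm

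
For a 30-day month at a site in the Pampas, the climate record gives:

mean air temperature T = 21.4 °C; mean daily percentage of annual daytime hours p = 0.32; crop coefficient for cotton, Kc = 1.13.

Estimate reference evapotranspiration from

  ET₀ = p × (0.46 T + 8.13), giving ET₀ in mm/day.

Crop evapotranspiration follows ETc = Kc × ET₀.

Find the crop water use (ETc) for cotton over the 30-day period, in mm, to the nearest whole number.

ET₀ = 0.32 × (0.46 × 21.4 + 8.13) = 0.32 × 17.974 = 5.7517 mm/d
ETc = Kc × ET₀ = 1.13 × 5.7517 = 6.4994 mm/d
Over 30 days: 6.4994 × 30 = 194.982 mm

195 mm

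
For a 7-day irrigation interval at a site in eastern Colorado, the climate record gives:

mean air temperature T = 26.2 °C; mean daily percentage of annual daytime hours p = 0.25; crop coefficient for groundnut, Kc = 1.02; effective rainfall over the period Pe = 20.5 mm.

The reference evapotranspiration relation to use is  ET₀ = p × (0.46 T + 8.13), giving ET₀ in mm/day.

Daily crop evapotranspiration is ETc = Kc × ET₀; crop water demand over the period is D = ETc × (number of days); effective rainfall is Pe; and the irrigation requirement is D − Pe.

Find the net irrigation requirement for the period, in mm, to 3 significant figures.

ET₀ = 0.25 × (0.46 × 26.2 + 8.13) = 0.25 × 20.182 = 5.0455 mm/d
ETc = Kc × ET₀ = 1.02 × 5.0455 = 5.1464 mm/d
Crop demand D = ETc × 7 d = 5.1464 × 7 = 36.025 mm
D − Pe = 36.025 − 20.5 = 15.525 mm

15.5 mm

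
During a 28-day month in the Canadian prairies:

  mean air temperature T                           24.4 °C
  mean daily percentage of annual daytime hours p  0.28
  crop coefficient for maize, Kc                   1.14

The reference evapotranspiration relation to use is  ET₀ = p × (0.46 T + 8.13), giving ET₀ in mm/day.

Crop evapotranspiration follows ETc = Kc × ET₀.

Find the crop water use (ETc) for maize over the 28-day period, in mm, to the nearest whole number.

173 mm

ET₀ = 0.28 × (0.46 × 24.4 + 8.13) = 0.28 × 19.354 = 5.4191 mm/d
ETc = Kc × ET₀ = 1.14 × 5.4191 = 6.1778 mm/d
Over 28 days: 6.1778 × 28 = 172.978 mm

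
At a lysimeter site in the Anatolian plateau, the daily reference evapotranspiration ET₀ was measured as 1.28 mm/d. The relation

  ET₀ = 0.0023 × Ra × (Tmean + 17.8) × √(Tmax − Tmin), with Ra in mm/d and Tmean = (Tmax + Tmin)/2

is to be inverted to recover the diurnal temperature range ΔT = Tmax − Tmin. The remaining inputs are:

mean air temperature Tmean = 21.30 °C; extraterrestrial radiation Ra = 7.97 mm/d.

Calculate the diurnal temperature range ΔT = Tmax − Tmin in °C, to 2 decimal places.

3.19 °C

√ΔT = ET₀ / [0.0023 × Ra × (Tmean+17.8)] = 1.28 / (0.0023 × 7.97 × 39.10) = 1.7859
ΔT = 1.7859² = 3.189 °C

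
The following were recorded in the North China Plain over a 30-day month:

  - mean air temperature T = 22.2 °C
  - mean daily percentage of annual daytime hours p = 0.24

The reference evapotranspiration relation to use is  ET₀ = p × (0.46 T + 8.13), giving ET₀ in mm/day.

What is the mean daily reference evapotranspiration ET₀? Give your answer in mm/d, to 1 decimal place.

ET₀ = 0.24 × (0.46 × 22.2 + 8.13) = 0.24 × 18.342 = 4.4021 mm/d

4.4 mm/d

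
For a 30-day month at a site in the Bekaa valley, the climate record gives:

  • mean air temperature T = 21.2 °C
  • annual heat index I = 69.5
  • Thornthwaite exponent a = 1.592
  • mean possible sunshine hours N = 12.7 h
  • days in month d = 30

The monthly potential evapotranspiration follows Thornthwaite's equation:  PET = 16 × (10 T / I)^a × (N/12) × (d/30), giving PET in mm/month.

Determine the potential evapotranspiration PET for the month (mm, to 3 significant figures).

100 mm

10T/I = 10 × 21.2 / 69.5 = 3.0504
(10T/I)^a = 3.0504^1.592 = 5.9033
Uncorrected PET = 16 × 5.9033 = 94.453 mm
Correction = (N/12)(d/30) = (12.7/12)(30/30) = 1.0583
PET = 94.453 × 1.0583 = 99.960 mm/month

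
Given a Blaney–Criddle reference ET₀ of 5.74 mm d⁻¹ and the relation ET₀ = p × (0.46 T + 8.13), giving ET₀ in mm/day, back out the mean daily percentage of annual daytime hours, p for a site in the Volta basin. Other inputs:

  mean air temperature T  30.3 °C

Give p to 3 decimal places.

0.260

p = ET₀ / (0.46 T + 8.13) = 5.74 / (0.46 × 30.3 + 8.13) = 5.74 / 22.068 = 0.2601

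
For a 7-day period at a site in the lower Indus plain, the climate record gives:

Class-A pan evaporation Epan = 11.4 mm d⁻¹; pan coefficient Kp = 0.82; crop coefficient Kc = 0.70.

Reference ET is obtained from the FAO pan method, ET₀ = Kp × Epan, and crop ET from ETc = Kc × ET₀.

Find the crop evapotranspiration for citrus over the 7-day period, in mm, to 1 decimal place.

45.8 mm

ET₀ = 0.82 × 11.4 = 9.3480 mm/d
ETc = Kc × ET₀ = 0.70 × 9.3480 = 6.5436 mm/d
Over 7 days: 6.5436 × 7 = 45.805 mm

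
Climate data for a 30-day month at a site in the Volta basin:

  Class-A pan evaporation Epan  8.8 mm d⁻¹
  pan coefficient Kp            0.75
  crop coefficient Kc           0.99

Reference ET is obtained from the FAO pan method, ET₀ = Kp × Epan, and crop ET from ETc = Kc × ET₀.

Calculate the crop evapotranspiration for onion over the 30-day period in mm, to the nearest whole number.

ET₀ = 0.75 × 8.8 = 6.6000 mm/d
ETc = Kc × ET₀ = 0.99 × 6.6000 = 6.5340 mm/d
Over 30 days: 6.5340 × 30 = 196.020 mm

196 mm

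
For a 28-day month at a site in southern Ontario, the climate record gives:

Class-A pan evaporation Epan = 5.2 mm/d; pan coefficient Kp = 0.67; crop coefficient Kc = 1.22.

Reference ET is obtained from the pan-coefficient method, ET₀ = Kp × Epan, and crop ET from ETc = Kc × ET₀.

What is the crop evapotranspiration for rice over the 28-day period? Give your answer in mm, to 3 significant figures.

119 mm

ET₀ = 0.67 × 5.2 = 3.4840 mm/d
ETc = Kc × ET₀ = 1.22 × 3.4840 = 4.2505 mm/d
Over 28 days: 4.2505 × 28 = 119.014 mm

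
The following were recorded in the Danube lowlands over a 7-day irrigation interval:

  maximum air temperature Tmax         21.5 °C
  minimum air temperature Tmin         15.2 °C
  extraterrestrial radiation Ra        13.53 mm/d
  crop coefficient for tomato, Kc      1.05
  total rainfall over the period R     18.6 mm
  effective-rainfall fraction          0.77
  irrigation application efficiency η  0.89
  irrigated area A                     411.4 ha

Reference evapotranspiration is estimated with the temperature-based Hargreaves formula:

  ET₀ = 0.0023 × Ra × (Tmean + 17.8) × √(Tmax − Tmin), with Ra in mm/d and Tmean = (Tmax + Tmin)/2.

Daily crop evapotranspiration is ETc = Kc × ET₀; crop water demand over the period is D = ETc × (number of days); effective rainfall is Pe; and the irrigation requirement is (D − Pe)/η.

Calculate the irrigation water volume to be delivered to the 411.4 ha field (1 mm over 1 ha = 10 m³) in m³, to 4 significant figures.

Tmean = (21.5 + 15.2)/2 = 18.35 °C
ET₀ = 0.0023 × 13.53 × (18.35 + 17.8) × √6.3 = 0.0023 × 13.53 × 36.15 × 2.5100 = 2.8236 mm/d
ETc = Kc × ET₀ = 1.05 × 2.8236 = 2.9648 mm/d
Crop demand D = ETc × 7 d = 2.9648 × 7 = 20.754 mm
Pe = 0.77 × 18.6 = 14.322 mm
D − Pe = 20.754 − 14.322 = 6.432 mm
Gross irrigation = 6.432 / 0.89 = 7.227 mm
Volume = 7.227 mm × 411.4 ha × 10 = 29731.9 m³

29730 m³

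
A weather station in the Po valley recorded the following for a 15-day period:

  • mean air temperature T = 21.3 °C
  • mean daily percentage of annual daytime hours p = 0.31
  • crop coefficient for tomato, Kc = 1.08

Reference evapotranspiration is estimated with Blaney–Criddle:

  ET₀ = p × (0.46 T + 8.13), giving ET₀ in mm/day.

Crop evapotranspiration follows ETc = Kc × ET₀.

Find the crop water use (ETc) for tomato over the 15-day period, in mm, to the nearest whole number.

90 mm

ET₀ = 0.31 × (0.46 × 21.3 + 8.13) = 0.31 × 17.928 = 5.5577 mm/d
ETc = Kc × ET₀ = 1.08 × 5.5577 = 6.0023 mm/d
Over 15 days: 6.0023 × 15 = 90.035 mm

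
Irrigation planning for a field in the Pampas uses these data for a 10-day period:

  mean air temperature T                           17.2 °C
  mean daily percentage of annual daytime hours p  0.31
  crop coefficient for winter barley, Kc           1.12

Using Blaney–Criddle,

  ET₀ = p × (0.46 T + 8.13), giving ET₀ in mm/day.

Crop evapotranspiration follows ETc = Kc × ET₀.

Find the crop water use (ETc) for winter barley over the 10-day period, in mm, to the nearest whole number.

56 mm

ET₀ = 0.31 × (0.46 × 17.2 + 8.13) = 0.31 × 16.042 = 4.9730 mm/d
ETc = Kc × ET₀ = 1.12 × 4.9730 = 5.5698 mm/d
Over 10 days: 5.5698 × 10 = 55.698 mm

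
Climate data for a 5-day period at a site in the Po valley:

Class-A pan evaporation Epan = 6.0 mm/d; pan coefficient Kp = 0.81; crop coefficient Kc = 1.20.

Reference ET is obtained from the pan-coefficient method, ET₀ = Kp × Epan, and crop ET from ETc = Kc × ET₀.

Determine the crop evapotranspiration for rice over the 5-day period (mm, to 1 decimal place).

29.2 mm

ET₀ = 0.81 × 6.0 = 4.8600 mm/d
ETc = Kc × ET₀ = 1.20 × 4.8600 = 5.8320 mm/d
Over 5 days: 5.8320 × 5 = 29.160 mm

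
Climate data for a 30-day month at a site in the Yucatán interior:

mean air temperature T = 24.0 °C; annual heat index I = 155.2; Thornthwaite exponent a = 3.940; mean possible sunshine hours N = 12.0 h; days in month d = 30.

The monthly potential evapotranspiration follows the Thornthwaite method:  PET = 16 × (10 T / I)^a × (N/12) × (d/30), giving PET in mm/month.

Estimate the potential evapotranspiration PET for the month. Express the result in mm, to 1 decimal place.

89.1 mm

10T/I = 10 × 24.0 / 155.2 = 1.5464
(10T/I)^a = 1.5464^3.940 = 5.5709
Uncorrected PET = 16 × 5.5709 = 89.134 mm
Correction = (N/12)(d/30) = (12.0/12)(30/30) = 1.0000
PET = 89.134 × 1.0000 = 89.134 mm/month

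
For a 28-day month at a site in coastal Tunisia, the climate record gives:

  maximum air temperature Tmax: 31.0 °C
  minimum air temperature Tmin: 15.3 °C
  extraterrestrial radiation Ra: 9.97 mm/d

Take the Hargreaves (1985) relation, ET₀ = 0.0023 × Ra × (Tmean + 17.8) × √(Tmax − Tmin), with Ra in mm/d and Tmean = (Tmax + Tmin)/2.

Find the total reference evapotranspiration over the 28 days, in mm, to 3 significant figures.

Tmean = (31.0 + 15.3)/2 = 23.15 °C
ET₀ = 0.0023 × 9.97 × (23.15 + 17.8) × √15.7 = 0.0023 × 9.97 × 40.95 × 3.9623 = 3.7207 mm/d
Over 28 days: 3.7207 × 28 = 104.180 mm

104 mm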